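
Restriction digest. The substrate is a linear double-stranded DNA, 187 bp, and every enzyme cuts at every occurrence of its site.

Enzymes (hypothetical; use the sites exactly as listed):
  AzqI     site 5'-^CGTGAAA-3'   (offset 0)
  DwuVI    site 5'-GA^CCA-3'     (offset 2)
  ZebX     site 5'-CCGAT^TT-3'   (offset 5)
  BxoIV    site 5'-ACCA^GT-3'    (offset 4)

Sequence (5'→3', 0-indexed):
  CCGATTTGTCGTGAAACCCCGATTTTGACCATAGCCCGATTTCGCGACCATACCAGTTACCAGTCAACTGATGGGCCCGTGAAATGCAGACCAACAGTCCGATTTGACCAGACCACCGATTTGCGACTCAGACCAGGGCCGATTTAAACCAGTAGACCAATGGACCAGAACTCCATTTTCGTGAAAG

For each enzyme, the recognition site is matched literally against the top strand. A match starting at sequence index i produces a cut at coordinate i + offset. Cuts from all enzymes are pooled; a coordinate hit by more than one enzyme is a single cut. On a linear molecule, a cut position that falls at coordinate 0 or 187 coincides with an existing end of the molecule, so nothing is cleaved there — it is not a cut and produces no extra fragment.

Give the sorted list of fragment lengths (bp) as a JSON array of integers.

[4,4,5,5,5,5,7,7,8,8,8,8,8,11,12,12,13,13,14,15,15]

Scan for sites:
  AzqI (CGTGAAA, off=0): starts [9, 77, 179] → cuts [9, 77, 179]
  DwuVI (GACCA, off=2): starts [26, 45, 88, 105, 110, 130, 154, 162] → cuts [28, 47, 90, 107, 112, 132, 156, 164]
  ZebX (CCGATTT, off=5): starts [0, 18, 35, 98, 115, 138] → cuts [5, 23, 40, 103, 120, 143]
  BxoIV (ACCAGT, off=4): starts [51, 58, 147] → cuts [55, 62, 151]

Pooled cuts: [5, 9, 23, 28, 40, 47, 55, 62, 77, 90, 103, 107, 112, 120, 132, 143, 151, 156, 164, 179]

Fragments:
  [0,5): 5 bp
  [5,9): 4 bp
  [9,23): 14 bp
  [23,28): 5 bp
  [28,40): 12 bp
  [40,47): 7 bp
  [47,55): 8 bp
  [55,62): 7 bp
  [62,77): 15 bp
  [77,90): 13 bp
  [90,103): 13 bp
  [103,107): 4 bp
  [107,112): 5 bp
  [112,120): 8 bp
  [120,132): 12 bp
  [132,143): 11 bp
  [143,151): 8 bp
  [151,156): 5 bp
  [156,164): 8 bp
  [164,179): 15 bp
  [179,187): 8 bp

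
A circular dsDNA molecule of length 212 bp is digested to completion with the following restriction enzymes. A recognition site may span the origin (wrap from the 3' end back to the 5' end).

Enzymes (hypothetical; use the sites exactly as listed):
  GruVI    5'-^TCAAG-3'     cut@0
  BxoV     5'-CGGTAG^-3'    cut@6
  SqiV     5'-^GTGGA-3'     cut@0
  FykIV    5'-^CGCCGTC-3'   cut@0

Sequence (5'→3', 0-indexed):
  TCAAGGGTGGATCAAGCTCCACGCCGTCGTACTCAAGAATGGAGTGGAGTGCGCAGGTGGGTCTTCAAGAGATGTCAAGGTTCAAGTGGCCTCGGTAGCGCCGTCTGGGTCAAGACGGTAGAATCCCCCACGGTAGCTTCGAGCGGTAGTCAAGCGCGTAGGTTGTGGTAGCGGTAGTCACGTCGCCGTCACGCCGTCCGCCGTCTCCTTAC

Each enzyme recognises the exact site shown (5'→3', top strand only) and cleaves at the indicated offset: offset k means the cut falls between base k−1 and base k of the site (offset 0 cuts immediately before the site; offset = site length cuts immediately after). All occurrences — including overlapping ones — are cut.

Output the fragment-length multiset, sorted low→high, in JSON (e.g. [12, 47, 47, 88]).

Site scan:
  GruVI (TCAAG, off=0): starts [0, 11, 32, 64, 74, 81, 109, 149] → cuts [0, 11, 32, 64, 74, 81, 109, 149]
  BxoV (CGGTAG, off=6): starts [92, 115, 130, 143, 171] → cuts [98, 121, 136, 149, 177]
  SqiV (GTGGA, off=0): starts [6, 43] → cuts [6, 43]
  FykIV (CGCCGTC, off=0): starts [21, 98, 183, 191, 198] → cuts [21, 98, 183, 191, 198]

Pooled cuts: [0, 6, 11, 21, 32, 43, 64, 74, 81, 98, 109, 121, 136, 149, 177, 183, 191, 198]

Fragments:
  0→6: 6 bp
  6→11: 5 bp
  11→21: 10 bp
  21→32: 11 bp
  32→43: 11 bp
  43→64: 21 bp
  64→74: 10 bp
  74→81: 7 bp
  81→98: 17 bp
  98→109: 11 bp
  109→121: 12 bp
  121→136: 15 bp
  136→149: 13 bp
  149→177: 28 bp
  177→183: 6 bp
  183→191: 8 bp
  191→198: 7 bp
  198→0 (wrap): 212-198+0 = 14 bp

[5,6,6,7,7,8,10,10,11,11,11,12,13,14,15,17,21,28]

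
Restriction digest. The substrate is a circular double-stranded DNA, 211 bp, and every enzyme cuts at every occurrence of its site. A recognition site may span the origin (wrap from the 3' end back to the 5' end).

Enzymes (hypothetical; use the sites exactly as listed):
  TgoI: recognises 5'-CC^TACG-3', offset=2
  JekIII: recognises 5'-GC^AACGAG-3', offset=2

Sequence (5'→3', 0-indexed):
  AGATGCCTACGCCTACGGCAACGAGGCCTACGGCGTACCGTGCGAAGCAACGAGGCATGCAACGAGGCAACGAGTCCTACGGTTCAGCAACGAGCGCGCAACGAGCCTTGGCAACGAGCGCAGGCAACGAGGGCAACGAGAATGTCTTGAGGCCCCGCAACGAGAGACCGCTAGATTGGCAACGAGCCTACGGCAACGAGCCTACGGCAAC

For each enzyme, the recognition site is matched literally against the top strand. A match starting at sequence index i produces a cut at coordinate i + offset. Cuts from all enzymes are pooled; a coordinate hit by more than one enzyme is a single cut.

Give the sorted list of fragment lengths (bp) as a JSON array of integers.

[6,6,6,8,8,8,9,9,9,11,11,12,13,13,16,20,22,24]

Per-enzyme occurrences:
  TgoI (CCTACG, off=2): starts [5, 11, 26, 75, 186, 200] → cuts [7, 13, 28, 77, 188, 202]
  JekIII (GCAACGAG, off=2): starts [17, 46, 58, 66, 86, 97, 110, 123, 132, 156, 178, 192] → cuts [19, 48, 60, 68, 88, 99, 112, 125, 134, 158, 180, 194]

All cut coordinates (distinct, sorted): [7, 13, 19, 28, 48, 60, 68, 77, 88, 99, 112, 125, 134, 158, 180, 188, 194, 202]

Fragments:
  7→13: 6 bp
  13→19: 6 bp
  19→28: 9 bp
  28→48: 20 bp
  48→60: 12 bp
  60→68: 8 bp
  68→77: 9 bp
  77→88: 11 bp
  88→99: 11 bp
  99→112: 13 bp
  112→125: 13 bp
  125→134: 9 bp
  134→158: 24 bp
  158→180: 22 bp
  180→188: 8 bp
  188→194: 6 bp
  194→202: 8 bp
  202→7 (wrap): 211-202+7 = 16 bp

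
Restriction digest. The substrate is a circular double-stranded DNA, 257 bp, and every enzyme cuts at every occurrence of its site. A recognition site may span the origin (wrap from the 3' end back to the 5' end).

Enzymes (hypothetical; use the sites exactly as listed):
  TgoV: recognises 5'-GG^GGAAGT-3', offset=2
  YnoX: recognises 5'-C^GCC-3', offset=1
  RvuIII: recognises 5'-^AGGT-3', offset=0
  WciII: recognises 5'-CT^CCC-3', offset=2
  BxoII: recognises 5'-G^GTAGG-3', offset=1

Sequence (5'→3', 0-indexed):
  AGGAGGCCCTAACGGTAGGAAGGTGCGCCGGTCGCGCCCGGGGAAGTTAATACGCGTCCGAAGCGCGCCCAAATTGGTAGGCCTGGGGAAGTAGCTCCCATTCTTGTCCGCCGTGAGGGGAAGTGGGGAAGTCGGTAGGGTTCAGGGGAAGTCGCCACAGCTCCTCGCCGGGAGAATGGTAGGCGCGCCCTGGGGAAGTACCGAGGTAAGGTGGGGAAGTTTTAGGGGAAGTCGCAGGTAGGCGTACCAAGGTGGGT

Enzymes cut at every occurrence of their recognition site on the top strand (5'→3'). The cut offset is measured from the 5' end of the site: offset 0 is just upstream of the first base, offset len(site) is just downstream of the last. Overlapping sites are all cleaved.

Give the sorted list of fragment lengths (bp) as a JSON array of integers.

Scan for sites:
  TgoV (GGGGAAGT, off=2): starts [39, 84, 116, 124, 144, 191, 212, 224] → cuts [41, 86, 118, 126, 146, 193, 214, 226]
  YnoX (CGCC, off=1): starts [25, 34, 65, 108, 152, 165, 185] → cuts [26, 35, 66, 109, 153, 166, 186]
  RvuIII (AGGT, off=0): starts [20, 203, 208, 235, 249] → cuts [20, 203, 208, 235, 249]
  WciII (CTCCC, off=2): starts [94] → cuts [96]
  BxoII (GGTAGG, off=1): starts [13, 75, 133, 177, 236, 254] → cuts [14, 76, 134, 178, 237, 255]

All cut coordinates (distinct, sorted): [14, 20, 26, 35, 41, 66, 76, 86, 96, 109, 118, 126, 134, 146, 153, 166, 178, 186, 193, 203, 208, 214, 226, 235, 237, 249, 255]

Fragments:
  14→20: 6 bp
  20→26: 6 bp
  26→35: 9 bp
  35→41: 6 bp
  41→66: 25 bp
  66→76: 10 bp
  76→86: 10 bp
  86→96: 10 bp
  96→109: 13 bp
  109→118: 9 bp
  118→126: 8 bp
  126→134: 8 bp
  134→146: 12 bp
  146→153: 7 bp
  153→166: 13 bp
  166→178: 12 bp
  178→186: 8 bp
  186→193: 7 bp
  193→203: 10 bp
  203→208: 5 bp
  208→214: 6 bp
  214→226: 12 bp
  226→235: 9 bp
  235→237: 2 bp
  237→249: 12 bp
  249→255: 6 bp
  255→14 (wrap): 257-255+14 = 16 bp

[2,5,6,6,6,6,6,7,7,8,8,8,9,9,9,10,10,10,10,12,12,12,12,13,13,16,25]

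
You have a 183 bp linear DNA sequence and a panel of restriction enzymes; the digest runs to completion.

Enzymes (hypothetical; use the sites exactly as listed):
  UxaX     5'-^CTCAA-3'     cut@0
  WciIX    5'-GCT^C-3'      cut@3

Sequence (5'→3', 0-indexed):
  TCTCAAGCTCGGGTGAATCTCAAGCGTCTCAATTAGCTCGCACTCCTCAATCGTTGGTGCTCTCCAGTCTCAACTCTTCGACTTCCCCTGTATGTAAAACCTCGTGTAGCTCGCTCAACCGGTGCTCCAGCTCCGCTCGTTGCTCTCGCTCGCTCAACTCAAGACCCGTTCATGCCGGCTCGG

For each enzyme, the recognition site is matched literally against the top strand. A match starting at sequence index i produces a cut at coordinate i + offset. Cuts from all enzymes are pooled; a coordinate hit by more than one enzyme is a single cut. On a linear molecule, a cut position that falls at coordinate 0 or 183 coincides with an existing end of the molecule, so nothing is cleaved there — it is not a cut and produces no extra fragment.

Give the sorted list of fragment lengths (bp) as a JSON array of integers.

[1,2,2,2,2,3,3,5,6,6,7,7,7,8,9,9,11,11,16,23,43]

Scan for sites:
  UxaX (CTCAA, off=0): starts [1, 18, 27, 45, 68, 113, 152, 157] → cuts [1, 18, 27, 45, 68, 113, 152, 157]
  WciIX (GCTC, off=3): starts [6, 35, 58, 108, 112, 123, 129, 134, 141, 147, 151, 177] → cuts [9, 38, 61, 111, 115, 126, 132, 137, 144, 150, 154, 180]

All cut coordinates (distinct, sorted): [1, 9, 18, 27, 38, 45, 61, 68, 111, 113, 115, 126, 132, 137, 144, 150, 152, 154, 157, 180]

Fragments:
  [0,1): 1 bp
  [1,9): 8 bp
  [9,18): 9 bp
  [18,27): 9 bp
  [27,38): 11 bp
  [38,45): 7 bp
  [45,61): 16 bp
  [61,68): 7 bp
  [68,111): 43 bp
  [111,113): 2 bp
  [113,115): 2 bp
  [115,126): 11 bp
  [126,132): 6 bp
  [132,137): 5 bp
  [137,144): 7 bp
  [144,150): 6 bp
  [150,152): 2 bp
  [152,154): 2 bp
  [154,157): 3 bp
  [157,180): 23 bp
  [180,183): 3 bp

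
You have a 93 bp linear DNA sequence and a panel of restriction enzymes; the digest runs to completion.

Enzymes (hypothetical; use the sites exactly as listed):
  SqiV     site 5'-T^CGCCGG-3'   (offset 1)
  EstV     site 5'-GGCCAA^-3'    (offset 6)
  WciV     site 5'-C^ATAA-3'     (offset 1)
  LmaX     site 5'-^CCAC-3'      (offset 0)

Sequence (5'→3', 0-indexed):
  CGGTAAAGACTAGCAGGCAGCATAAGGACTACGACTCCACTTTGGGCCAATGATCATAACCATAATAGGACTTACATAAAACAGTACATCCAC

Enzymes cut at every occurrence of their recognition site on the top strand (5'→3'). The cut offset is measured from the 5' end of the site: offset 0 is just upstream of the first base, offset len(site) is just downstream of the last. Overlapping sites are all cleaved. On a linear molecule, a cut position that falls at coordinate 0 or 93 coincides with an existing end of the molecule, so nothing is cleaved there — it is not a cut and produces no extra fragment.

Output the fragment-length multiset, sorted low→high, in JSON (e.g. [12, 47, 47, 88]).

[4,5,6,14,14,14,15,21]

Scan for sites:
  SqiV (TCGCCGG, off=1): no sites
  EstV GGCCAA/6: at [44] ⇒ [50]
  WciV CATAA/1: at [20, 54, 60, 74] ⇒ [21, 55, 61, 75]
  LmaX CCAC/0: at [36, 89] ⇒ [36, 89]

Pooled cuts: [21, 36, 50, 55, 61, 75, 89]

Fragments:
  [0,21): 21 bp
  [21,36): 15 bp
  [36,50): 14 bp
  [50,55): 5 bp
  [55,61): 6 bp
  [61,75): 14 bp
  [75,89): 14 bp
  [89,93): 4 bp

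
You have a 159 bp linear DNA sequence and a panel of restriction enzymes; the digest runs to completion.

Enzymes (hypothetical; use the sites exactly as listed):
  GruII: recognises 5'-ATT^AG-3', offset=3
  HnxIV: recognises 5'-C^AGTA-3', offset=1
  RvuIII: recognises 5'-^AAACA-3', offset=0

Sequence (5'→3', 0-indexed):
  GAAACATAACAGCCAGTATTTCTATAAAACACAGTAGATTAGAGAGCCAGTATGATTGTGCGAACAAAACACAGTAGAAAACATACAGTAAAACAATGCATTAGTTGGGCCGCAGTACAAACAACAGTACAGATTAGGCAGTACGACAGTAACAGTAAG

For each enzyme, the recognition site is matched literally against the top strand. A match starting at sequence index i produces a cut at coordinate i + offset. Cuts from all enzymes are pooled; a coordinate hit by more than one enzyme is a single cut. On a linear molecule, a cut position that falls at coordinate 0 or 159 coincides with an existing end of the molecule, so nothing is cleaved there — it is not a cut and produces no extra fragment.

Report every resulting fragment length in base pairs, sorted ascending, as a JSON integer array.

Per-enzyme occurrences:
  GruII ATTAG/3: at [37, 99, 132] ⇒ [40, 102, 135]
  HnxIV CAGTA/1: at [13, 31, 47, 71, 85, 112, 124, 138, 146, 152] ⇒ [14, 32, 48, 72, 86, 113, 125, 139, 147, 153]
  RvuIII AAACA/0: at [1, 26, 66, 78, 90, 118] ⇒ [1, 26, 66, 78, 90, 118]

All cut coordinates (distinct, sorted): [1, 14, 26, 32, 40, 48, 66, 72, 78, 86, 90, 102, 113, 118, 125, 135, 139, 147, 153]

Fragments:
  [0,1): 1 bp
  [1,14): 13 bp
  [14,26): 12 bp
  [26,32): 6 bp
  [32,40): 8 bp
  [40,48): 8 bp
  [48,66): 18 bp
  [66,72): 6 bp
  [72,78): 6 bp
  [78,86): 8 bp
  [86,90): 4 bp
  [90,102): 12 bp
  [102,113): 11 bp
  [113,118): 5 bp
  [118,125): 7 bp
  [125,135): 10 bp
  [135,139): 4 bp
  [139,147): 8 bp
  [147,153): 6 bp
  [153,159): 6 bp

[1,4,4,5,6,6,6,6,6,7,8,8,8,8,10,11,12,12,13,18]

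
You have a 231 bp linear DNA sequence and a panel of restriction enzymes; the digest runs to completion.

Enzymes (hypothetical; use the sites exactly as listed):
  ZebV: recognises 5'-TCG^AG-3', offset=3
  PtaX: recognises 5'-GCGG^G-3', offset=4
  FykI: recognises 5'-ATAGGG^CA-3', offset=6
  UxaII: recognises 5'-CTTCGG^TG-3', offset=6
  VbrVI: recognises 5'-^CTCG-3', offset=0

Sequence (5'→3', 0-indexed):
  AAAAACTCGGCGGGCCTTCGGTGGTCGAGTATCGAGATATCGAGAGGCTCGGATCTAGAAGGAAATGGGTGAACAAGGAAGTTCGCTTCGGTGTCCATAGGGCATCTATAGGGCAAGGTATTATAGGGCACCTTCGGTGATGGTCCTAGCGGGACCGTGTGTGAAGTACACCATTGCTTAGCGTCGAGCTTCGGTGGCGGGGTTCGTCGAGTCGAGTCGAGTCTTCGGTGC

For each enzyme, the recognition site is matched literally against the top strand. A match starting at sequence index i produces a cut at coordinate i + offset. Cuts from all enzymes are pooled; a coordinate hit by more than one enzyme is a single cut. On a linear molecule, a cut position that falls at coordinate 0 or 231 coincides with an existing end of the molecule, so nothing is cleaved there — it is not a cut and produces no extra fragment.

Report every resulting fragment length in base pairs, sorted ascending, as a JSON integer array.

[3,5,5,5,5,6,6,7,8,8,8,8,9,9,9,11,11,15,15,34,44]

Site scan:
  ZebV TCGAG/3: at [24, 31, 39, 183, 206, 211, 216] ⇒ [27, 34, 42, 186, 209, 214, 219]
  PtaX GCGGG/4: at [9, 148, 196] ⇒ [13, 152, 200]
  FykI ATAGGGCA/6: at [96, 107, 122] ⇒ [102, 113, 128]
  UxaII CTTCGGTG/6: at [15, 85, 131, 188, 222] ⇒ [21, 91, 137, 194, 228]
  VbrVI CTCG/0: at [5, 47] ⇒ [5, 47]

All cut coordinates (distinct, sorted): [5, 13, 21, 27, 34, 42, 47, 91, 102, 113, 128, 137, 152, 186, 194, 200, 209, 214, 219, 228]

Fragments:
  [0,5): 5 bp
  [5,13): 8 bp
  [13,21): 8 bp
  [21,27): 6 bp
  [27,34): 7 bp
  [34,42): 8 bp
  [42,47): 5 bp
  [47,91): 44 bp
  [91,102): 11 bp
  [102,113): 11 bp
  [113,128): 15 bp
  [128,137): 9 bp
  [137,152): 15 bp
  [152,186): 34 bp
  [186,194): 8 bp
  [194,200): 6 bp
  [200,209): 9 bp
  [209,214): 5 bp
  [214,219): 5 bp
  [219,228): 9 bp
  [228,231): 3 bp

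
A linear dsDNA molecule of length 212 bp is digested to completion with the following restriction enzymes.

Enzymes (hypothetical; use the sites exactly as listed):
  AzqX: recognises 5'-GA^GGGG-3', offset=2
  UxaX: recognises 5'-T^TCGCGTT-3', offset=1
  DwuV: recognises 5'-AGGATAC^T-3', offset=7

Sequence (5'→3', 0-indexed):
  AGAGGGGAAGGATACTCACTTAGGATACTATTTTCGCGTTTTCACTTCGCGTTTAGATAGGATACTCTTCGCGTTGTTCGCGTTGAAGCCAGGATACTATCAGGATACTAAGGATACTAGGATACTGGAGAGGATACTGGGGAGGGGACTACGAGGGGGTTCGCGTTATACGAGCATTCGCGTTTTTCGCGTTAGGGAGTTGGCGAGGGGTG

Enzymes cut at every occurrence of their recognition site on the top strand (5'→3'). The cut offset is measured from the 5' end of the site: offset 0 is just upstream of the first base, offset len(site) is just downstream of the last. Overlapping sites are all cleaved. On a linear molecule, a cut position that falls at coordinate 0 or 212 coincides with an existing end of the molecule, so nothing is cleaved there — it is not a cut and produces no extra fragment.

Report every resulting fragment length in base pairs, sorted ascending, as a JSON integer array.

[3,3,5,6,6,6,8,9,9,9,11,11,12,12,13,13,17,19,20,20]

Scan for sites:
  AzqX (GAGGGG, off=2): starts [1, 141, 152, 204] → cuts [3, 143, 154, 206]
  UxaX (TTCGCGTT, off=1): starts [32, 45, 67, 76, 159, 176, 185] → cuts [33, 46, 68, 77, 160, 177, 186]
  DwuV (AGGATACT, off=7): starts [8, 21, 58, 90, 101, 110, 118, 130] → cuts [15, 28, 65, 97, 108, 117, 125, 137]

All cut coordinates (distinct, sorted): [3, 15, 28, 33, 46, 65, 68, 77, 97, 108, 117, 125, 137, 143, 154, 160, 177, 186, 206]

Fragment lengths:
  [0,3): 3 bp
  [3,15): 12 bp
  [15,28): 13 bp
  [28,33): 5 bp
  [33,46): 13 bp
  [46,65): 19 bp
  [65,68): 3 bp
  [68,77): 9 bp
  [77,97): 20 bp
  [97,108): 11 bp
  [108,117): 9 bp
  [117,125): 8 bp
  [125,137): 12 bp
  [137,143): 6 bp
  [143,154): 11 bp
  [154,160): 6 bp
  [160,177): 17 bp
  [177,186): 9 bp
  [186,206): 20 bp
  [206,212): 6 bp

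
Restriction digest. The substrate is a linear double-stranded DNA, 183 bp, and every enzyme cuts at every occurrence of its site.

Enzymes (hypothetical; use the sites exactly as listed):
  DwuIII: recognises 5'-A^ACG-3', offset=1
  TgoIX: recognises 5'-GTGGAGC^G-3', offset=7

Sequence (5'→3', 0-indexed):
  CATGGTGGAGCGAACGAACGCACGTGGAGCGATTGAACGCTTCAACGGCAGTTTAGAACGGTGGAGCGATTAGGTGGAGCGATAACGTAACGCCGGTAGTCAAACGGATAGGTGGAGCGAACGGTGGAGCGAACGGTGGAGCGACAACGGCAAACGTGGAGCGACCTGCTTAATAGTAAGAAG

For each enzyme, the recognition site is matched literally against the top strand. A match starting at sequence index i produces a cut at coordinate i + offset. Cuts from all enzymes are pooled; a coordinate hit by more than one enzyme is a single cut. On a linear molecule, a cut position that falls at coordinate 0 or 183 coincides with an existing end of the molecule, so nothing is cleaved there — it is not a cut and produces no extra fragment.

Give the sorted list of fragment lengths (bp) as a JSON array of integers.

[2,2,2,4,4,4,5,6,7,8,9,10,10,10,11,13,13,13,14,15,21]

Site scan:
  DwuIII (AACG, off=1): starts [12, 16, 35, 43, 56, 83, 88, 102, 119, 131, 145, 152] → cuts [13, 17, 36, 44, 57, 84, 89, 103, 120, 132, 146, 153]
  TgoIX (GTGGAGCG, off=7): starts [4, 23, 60, 73, 111, 123, 135, 155] → cuts [11, 30, 67, 80, 118, 130, 142, 162]

All cut coordinates (distinct, sorted): [11, 13, 17, 30, 36, 44, 57, 67, 80, 84, 89, 103, 118, 120, 130, 132, 142, 146, 153, 162]

Fragment lengths:
  [0,11): 11 bp
  [11,13): 2 bp
  [13,17): 4 bp
  [17,30): 13 bp
  [30,36): 6 bp
  [36,44): 8 bp
  [44,57): 13 bp
  [57,67): 10 bp
  [67,80): 13 bp
  [80,84): 4 bp
  [84,89): 5 bp
  [89,103): 14 bp
  [103,118): 15 bp
  [118,120): 2 bp
  [120,130): 10 bp
  [130,132): 2 bp
  [132,142): 10 bp
  [142,146): 4 bp
  [146,153): 7 bp
  [153,162): 9 bp
  [162,183): 21 bp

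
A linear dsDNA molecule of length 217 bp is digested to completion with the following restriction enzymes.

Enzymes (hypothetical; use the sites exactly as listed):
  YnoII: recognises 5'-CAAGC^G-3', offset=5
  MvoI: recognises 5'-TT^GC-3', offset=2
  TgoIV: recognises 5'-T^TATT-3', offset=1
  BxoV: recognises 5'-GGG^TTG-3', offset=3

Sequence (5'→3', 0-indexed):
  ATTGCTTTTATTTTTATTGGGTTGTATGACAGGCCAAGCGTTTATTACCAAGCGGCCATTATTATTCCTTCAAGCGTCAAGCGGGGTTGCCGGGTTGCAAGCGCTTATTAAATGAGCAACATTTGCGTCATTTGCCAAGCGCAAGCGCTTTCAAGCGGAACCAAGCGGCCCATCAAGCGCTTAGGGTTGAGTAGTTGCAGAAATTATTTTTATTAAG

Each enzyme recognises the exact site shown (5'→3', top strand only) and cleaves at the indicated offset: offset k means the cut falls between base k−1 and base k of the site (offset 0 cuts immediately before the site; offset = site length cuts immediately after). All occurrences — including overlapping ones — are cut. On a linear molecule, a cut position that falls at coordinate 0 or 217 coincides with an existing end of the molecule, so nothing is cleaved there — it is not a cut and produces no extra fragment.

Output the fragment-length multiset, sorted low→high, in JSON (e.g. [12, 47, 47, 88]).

Scan for sites:
  YnoII CAAGCG/5: at [34, 48, 70, 77, 97, 135, 141, 151, 161, 173] ⇒ [39, 53, 75, 82, 102, 140, 146, 156, 166, 178]
  MvoI TTGC/2: at [1, 86, 94, 122, 131, 194] ⇒ [3, 88, 96, 124, 133, 196]
  TgoIV TTATT/1: at [7, 13, 41, 58, 61, 104, 203, 209] ⇒ [8, 14, 42, 59, 62, 105, 204, 210]
  BxoV GGGTTG/3: at [18, 83, 91, 183] ⇒ [21, 86, 94, 186]

Pooled cuts: [3, 8, 14, 21, 39, 42, 53, 59, 62, 75, 82, 86, 88, 94, 96, 102, 105, 124, 133, 140, 146, 156, 166, 178, 186, 196, 204, 210]

Fragments:
  [0,3): 3 bp
  [3,8): 5 bp
  [8,14): 6 bp
  [14,21): 7 bp
  [21,39): 18 bp
  [39,42): 3 bp
  [42,53): 11 bp
  [53,59): 6 bp
  [59,62): 3 bp
  [62,75): 13 bp
  [75,82): 7 bp
  [82,86): 4 bp
  [86,88): 2 bp
  [88,94): 6 bp
  [94,96): 2 bp
  [96,102): 6 bp
  [102,105): 3 bp
  [105,124): 19 bp
  [124,133): 9 bp
  [133,140): 7 bp
  [140,146): 6 bp
  [146,156): 10 bp
  [156,166): 10 bp
  [166,178): 12 bp
  [178,186): 8 bp
  [186,196): 10 bp
  [196,204): 8 bp
  [204,210): 6 bp
  [210,217): 7 bp

[2,2,3,3,3,3,4,5,6,6,6,6,6,6,7,7,7,7,8,8,9,10,10,10,11,12,13,18,19]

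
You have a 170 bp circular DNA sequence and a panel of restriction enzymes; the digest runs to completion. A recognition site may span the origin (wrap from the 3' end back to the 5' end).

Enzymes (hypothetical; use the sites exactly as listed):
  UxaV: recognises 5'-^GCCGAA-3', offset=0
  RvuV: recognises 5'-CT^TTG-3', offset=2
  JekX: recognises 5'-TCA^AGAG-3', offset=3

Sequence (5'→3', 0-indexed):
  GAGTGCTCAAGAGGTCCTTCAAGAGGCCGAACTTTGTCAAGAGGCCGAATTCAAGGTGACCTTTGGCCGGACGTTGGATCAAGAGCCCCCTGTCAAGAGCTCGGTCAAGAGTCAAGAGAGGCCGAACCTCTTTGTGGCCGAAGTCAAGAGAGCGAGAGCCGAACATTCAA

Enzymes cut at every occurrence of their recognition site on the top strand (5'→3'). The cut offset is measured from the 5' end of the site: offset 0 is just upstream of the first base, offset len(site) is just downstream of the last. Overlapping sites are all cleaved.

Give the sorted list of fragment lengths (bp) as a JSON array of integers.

Per-enzyme occurrences:
  UxaV GCCGAA/0: at [25, 43, 120, 136, 157] ⇒ [25, 43, 120, 136, 157]
  RvuV CTTTG/2: at [31, 60, 129] ⇒ [33, 62, 131]
  JekX TCAAGAG/3: at [6, 18, 36, 78, 92, 104, 111, 143, 166] ⇒ [9, 21, 39, 81, 95, 107, 114, 146, 169]

Pooled cuts: [9, 21, 25, 33, 39, 43, 62, 81, 95, 107, 114, 120, 131, 136, 146, 157, 169]

Fragment lengths:
  9→21: 12 bp
  21→25: 4 bp
  25→33: 8 bp
  33→39: 6 bp
  39→43: 4 bp
  43→62: 19 bp
  62→81: 19 bp
  81→95: 14 bp
  95→107: 12 bp
  107→114: 7 bp
  114→120: 6 bp
  120→131: 11 bp
  131→136: 5 bp
  136→146: 10 bp
  146→157: 11 bp
  157→169: 12 bp
  169→9 (wrap): 170-169+9 = 10 bp

[4,4,5,6,6,7,8,10,10,11,11,12,12,12,14,19,19]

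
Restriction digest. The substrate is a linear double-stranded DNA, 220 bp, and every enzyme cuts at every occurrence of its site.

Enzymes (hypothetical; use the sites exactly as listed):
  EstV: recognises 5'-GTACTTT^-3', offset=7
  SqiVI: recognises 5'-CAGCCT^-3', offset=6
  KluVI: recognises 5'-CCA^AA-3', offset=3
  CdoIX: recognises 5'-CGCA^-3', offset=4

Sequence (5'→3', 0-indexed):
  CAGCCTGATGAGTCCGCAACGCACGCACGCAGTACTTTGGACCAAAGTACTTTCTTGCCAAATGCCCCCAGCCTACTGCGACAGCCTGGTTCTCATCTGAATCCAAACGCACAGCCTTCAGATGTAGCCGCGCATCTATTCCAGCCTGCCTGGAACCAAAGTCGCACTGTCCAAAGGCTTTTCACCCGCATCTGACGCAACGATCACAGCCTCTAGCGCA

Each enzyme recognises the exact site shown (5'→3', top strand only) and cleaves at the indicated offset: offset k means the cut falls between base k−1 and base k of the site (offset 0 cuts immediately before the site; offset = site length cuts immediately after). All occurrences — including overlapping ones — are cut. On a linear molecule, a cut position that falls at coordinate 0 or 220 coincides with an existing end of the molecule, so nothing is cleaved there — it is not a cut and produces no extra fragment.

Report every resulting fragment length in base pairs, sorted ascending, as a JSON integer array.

[4,4,5,6,6,6,6,7,7,7,8,8,9,9,11,12,13,13,13,14,17,17,18]

Per-enzyme occurrences:
  EstV (GTACTTT, off=7): starts [31, 46] → cuts [38, 53]
  SqiVI (CAGCCT, off=6): starts [0, 68, 81, 111, 141, 206] → cuts [6, 74, 87, 117, 147, 212]
  KluVI (CCAAA, off=3): starts [41, 57, 102, 155, 170] → cuts [44, 60, 105, 158, 173]
  CdoIX (CGCA, off=4): starts [14, 19, 23, 27, 107, 130, 162, 186, 195, 216] → cuts [18, 23, 27, 31, 111, 134, 166, 190, 199] (position 220 is a terminus of the linear molecule — no cut)

All cut coordinates (distinct, sorted): [6, 18, 23, 27, 31, 38, 44, 53, 60, 74, 87, 105, 111, 117, 134, 147, 158, 166, 173, 190, 199, 212]

Fragments:
  [0,6): 6 bp
  [6,18): 12 bp
  [18,23): 5 bp
  [23,27): 4 bp
  [27,31): 4 bp
  [31,38): 7 bp
  [38,44): 6 bp
  [44,53): 9 bp
  [53,60): 7 bp
  [60,74): 14 bp
  [74,87): 13 bp
  [87,105): 18 bp
  [105,111): 6 bp
  [111,117): 6 bp
  [117,134): 17 bp
  [134,147): 13 bp
  [147,158): 11 bp
  [158,166): 8 bp
  [166,173): 7 bp
  [173,190): 17 bp
  [190,199): 9 bp
  [199,212): 13 bp
  [212,220): 8 bp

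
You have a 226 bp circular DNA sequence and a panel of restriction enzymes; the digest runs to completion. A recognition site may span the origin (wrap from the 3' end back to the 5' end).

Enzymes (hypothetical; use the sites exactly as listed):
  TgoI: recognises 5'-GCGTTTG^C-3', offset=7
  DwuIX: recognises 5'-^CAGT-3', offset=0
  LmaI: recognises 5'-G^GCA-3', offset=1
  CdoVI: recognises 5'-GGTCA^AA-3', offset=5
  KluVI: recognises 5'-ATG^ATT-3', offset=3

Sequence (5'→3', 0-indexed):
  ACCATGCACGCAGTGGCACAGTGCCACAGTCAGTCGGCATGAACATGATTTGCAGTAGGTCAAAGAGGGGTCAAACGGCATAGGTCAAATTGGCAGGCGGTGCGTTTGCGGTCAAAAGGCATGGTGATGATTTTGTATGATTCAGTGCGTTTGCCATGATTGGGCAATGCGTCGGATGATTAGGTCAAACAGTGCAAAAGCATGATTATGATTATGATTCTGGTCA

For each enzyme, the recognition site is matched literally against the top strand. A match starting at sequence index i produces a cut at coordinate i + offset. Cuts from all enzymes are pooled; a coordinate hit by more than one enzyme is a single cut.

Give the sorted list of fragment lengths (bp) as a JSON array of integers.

Site scan:
  TgoI GCGTTTGC/7: at [101, 146] ⇒ [108, 153]
  DwuIX CAGT/0: at [10, 18, 26, 30, 52, 142, 189] ⇒ [10, 18, 26, 30, 52, 142, 189]
  LmaI GGCA/1: at [14, 35, 76, 91, 117, 162] ⇒ [15, 36, 77, 92, 118, 163]
  CdoVI GGTCAAA/5: at [57, 68, 82, 109, 182] ⇒ [62, 73, 87, 114, 187]
  KluVI ATGATT/3: at [44, 126, 136, 155, 175, 201, 207, 213] ⇒ [47, 129, 139, 158, 178, 204, 210, 216]

Pooled cuts: [10, 15, 18, 26, 30, 36, 47, 52, 62, 73, 77, 87, 92, 108, 114, 118, 129, 139, 142, 153, 158, 163, 178, 187, 189, 204, 210, 216]

Fragment lengths:
  10→15: 5 bp
  15→18: 3 bp
  18→26: 8 bp
  26→30: 4 bp
  30→36: 6 bp
  36→47: 11 bp
  47→52: 5 bp
  52→62: 10 bp
  62→73: 11 bp
  73→77: 4 bp
  77→87: 10 bp
  87→92: 5 bp
  92→108: 16 bp
  108→114: 6 bp
  114→118: 4 bp
  118→129: 11 bp
  129→139: 10 bp
  139→142: 3 bp
  142→153: 11 bp
  153→158: 5 bp
  158→163: 5 bp
  163→178: 15 bp
  178→187: 9 bp
  187→189: 2 bp
  189→204: 15 bp
  204→210: 6 bp
  210→216: 6 bp
  216→10 (wrap): 226-216+10 = 20 bp

[2,3,3,4,4,4,5,5,5,5,5,6,6,6,6,8,9,10,10,10,11,11,11,11,15,15,16,20]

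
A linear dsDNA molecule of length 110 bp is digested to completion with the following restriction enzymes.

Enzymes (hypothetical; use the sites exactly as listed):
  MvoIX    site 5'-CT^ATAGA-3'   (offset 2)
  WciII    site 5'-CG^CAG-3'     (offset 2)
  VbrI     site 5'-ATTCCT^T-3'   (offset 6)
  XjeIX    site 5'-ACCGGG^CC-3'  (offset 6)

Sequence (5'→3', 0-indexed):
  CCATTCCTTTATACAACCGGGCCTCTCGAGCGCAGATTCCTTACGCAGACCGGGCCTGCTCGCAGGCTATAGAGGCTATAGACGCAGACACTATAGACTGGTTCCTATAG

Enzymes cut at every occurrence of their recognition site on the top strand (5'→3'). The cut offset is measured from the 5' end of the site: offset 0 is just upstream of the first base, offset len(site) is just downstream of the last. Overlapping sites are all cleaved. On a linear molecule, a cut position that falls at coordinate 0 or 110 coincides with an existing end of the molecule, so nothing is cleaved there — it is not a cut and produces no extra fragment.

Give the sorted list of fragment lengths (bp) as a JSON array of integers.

[4,6,7,8,8,8,9,9,9,11,13,18]

Per-enzyme occurrences:
  MvoIX (CTATAGA, off=2): starts [66, 75, 90] → cuts [68, 77, 92]
  WciII (CGCAG, off=2): starts [30, 43, 60, 82] → cuts [32, 45, 62, 84]
  VbrI (ATTCCTT, off=6): starts [2, 35] → cuts [8, 41]
  XjeIX (ACCGGGCC, off=6): starts [15, 48] → cuts [21, 54]

All cut coordinates (distinct, sorted): [8, 21, 32, 41, 45, 54, 62, 68, 77, 84, 92]

Fragments:
  [0,8): 8 bp
  [8,21): 13 bp
  [21,32): 11 bp
  [32,41): 9 bp
  [41,45): 4 bp
  [45,54): 9 bp
  [54,62): 8 bp
  [62,68): 6 bp
  [68,77): 9 bp
  [77,84): 7 bp
  [84,92): 8 bp
  [92,110): 18 bp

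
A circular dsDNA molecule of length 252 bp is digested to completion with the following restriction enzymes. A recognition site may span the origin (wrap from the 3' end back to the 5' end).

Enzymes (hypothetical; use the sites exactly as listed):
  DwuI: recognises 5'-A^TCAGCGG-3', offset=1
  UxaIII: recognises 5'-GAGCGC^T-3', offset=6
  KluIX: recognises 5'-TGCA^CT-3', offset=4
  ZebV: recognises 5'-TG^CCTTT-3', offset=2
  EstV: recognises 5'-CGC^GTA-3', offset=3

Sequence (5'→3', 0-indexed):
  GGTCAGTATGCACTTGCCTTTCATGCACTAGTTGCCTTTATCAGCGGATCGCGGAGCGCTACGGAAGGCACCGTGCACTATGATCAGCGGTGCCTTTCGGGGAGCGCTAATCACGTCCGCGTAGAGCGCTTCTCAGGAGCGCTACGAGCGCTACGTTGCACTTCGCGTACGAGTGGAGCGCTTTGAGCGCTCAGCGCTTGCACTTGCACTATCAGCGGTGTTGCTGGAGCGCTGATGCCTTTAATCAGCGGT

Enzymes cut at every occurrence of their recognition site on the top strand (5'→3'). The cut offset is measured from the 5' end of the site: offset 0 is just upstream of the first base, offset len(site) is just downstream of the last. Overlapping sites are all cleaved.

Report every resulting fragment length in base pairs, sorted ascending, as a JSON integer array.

[3,4,5,6,6,6,6,7,7,9,9,9,9,9,11,12,13,13,15,15,18,19,20,21]

Site scan:
  DwuI (ATCAGCGG, off=1): starts [39, 82, 210, 243] → cuts [40, 83, 211, 244]
  UxaIII (GAGCGCT, off=6): starts [53, 101, 123, 136, 145, 175, 184, 226] → cuts [59, 107, 129, 142, 151, 181, 190, 232]
  KluIX (TGCACT, off=4): starts [8, 23, 73, 156, 198, 204] → cuts [12, 27, 77, 160, 202, 208]
  ZebV (TGCCTTT, off=2): starts [14, 32, 90, 235] → cuts [16, 34, 92, 237]
  EstV (CGCGTA, off=3): starts [117, 163] → cuts [120, 166]

All cut coordinates (distinct, sorted): [12, 16, 27, 34, 40, 59, 77, 83, 92, 107, 120, 129, 142, 151, 160, 166, 181, 190, 202, 208, 211, 232, 237, 244]

Fragments:
  12→16: 4 bp
  16→27: 11 bp
  27→34: 7 bp
  34→40: 6 bp
  40→59: 19 bp
  59→77: 18 bp
  77→83: 6 bp
  83→92: 9 bp
  92→107: 15 bp
  107→120: 13 bp
  120→129: 9 bp
  129→142: 13 bp
  142→151: 9 bp
  151→160: 9 bp
  160→166: 6 bp
  166→181: 15 bp
  181→190: 9 bp
  190→202: 12 bp
  202→208: 6 bp
  208→211: 3 bp
  211→232: 21 bp
  232→237: 5 bp
  237→244: 7 bp
  244→12 (wrap): 252-244+12 = 20 bp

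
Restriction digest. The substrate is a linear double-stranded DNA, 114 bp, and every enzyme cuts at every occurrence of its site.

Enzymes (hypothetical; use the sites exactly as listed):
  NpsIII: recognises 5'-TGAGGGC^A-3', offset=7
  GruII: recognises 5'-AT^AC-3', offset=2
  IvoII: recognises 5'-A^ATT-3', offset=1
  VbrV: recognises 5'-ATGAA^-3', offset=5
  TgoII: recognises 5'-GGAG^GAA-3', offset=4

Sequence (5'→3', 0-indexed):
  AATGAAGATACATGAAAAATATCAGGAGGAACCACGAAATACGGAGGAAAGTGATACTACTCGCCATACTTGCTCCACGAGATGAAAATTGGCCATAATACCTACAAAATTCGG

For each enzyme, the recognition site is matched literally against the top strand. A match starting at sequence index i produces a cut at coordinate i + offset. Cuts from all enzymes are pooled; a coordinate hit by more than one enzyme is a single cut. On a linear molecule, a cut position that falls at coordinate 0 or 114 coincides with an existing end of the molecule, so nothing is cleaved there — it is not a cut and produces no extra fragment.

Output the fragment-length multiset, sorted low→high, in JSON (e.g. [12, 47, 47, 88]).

[1,3,6,6,6,7,9,9,12,12,12,12,19]

Site scan:
  NpsIII (TGAGGGCA, off=7): no sites
  GruII (ATAC, off=2): starts [7, 38, 53, 65, 97] → cuts [9, 40, 55, 67, 99]
  IvoII (AATT, off=1): starts [86, 107] → cuts [87, 108]
  VbrV (ATGAA, off=5): starts [1, 11, 81] → cuts [6, 16, 86]
  TgoII (GGAGGAA, off=4): starts [24, 42] → cuts [28, 46]

All cut coordinates (distinct, sorted): [6, 9, 16, 28, 40, 46, 55, 67, 86, 87, 99, 108]

Fragment lengths:
  [0,6): 6 bp
  [6,9): 3 bp
  [9,16): 7 bp
  [16,28): 12 bp
  [28,40): 12 bp
  [40,46): 6 bp
  [46,55): 9 bp
  [55,67): 12 bp
  [67,86): 19 bp
  [86,87): 1 bp
  [87,99): 12 bp
  [99,108): 9 bp
  [108,114): 6 bp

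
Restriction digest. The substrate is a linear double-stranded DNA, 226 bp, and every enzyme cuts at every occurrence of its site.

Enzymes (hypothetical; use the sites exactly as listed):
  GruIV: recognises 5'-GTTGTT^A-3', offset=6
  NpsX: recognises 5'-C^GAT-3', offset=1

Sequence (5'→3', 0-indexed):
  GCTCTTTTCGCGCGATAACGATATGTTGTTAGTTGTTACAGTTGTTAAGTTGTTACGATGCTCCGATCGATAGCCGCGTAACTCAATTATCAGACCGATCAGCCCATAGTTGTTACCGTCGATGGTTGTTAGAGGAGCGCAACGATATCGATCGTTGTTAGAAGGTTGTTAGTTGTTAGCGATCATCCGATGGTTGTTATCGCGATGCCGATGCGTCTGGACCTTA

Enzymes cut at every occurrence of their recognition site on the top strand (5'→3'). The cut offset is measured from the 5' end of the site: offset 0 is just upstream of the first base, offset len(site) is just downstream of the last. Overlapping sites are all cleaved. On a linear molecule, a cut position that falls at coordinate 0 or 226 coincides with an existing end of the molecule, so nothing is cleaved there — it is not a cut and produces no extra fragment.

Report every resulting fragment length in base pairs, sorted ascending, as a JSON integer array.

[2,3,4,5,6,6,6,6,7,7,8,8,8,9,10,10,10,11,11,13,13,17,18,28]

Per-enzyme occurrences:
  GruIV (GTTGTTA, off=6): starts [24, 31, 40, 48, 108, 124, 153, 164, 171, 192] → cuts [30, 37, 46, 54, 114, 130, 159, 170, 177, 198]
  NpsX (CGAT, off=1): starts [12, 18, 55, 63, 67, 95, 119, 142, 148, 179, 187, 202, 208] → cuts [13, 19, 56, 64, 68, 96, 120, 143, 149, 180, 188, 203, 209]

Pooled cuts: [13, 19, 30, 37, 46, 54, 56, 64, 68, 96, 114, 120, 130, 143, 149, 159, 170, 177, 180, 188, 198, 203, 209]

Fragments:
  [0,13): 13 bp
  [13,19): 6 bp
  [19,30): 11 bp
  [30,37): 7 bp
  [37,46): 9 bp
  [46,54): 8 bp
  [54,56): 2 bp
  [56,64): 8 bp
  [64,68): 4 bp
  [68,96): 28 bp
  [96,114): 18 bp
  [114,120): 6 bp
  [120,130): 10 bp
  [130,143): 13 bp
  [143,149): 6 bp
  [149,159): 10 bp
  [159,170): 11 bp
  [170,177): 7 bp
  [177,180): 3 bp
  [180,188): 8 bp
  [188,198): 10 bp
  [198,203): 5 bp
  [203,209): 6 bp
  [209,226): 17 bp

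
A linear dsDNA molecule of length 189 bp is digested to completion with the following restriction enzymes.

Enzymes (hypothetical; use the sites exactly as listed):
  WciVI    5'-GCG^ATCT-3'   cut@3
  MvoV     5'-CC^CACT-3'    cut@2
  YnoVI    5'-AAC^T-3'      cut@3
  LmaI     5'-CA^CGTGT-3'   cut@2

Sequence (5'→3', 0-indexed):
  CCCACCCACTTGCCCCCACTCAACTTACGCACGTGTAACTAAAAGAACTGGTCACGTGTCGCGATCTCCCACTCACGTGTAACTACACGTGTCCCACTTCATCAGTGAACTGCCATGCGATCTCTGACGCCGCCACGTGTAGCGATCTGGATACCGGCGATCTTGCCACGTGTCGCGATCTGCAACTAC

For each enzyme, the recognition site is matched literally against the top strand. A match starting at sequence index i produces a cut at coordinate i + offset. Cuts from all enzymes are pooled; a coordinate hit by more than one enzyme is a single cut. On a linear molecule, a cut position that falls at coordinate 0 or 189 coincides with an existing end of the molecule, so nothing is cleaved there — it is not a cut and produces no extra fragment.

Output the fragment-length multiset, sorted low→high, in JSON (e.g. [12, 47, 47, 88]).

Scan for sites:
  WciVI GCGATCT/3: at [60, 116, 141, 156, 174] ⇒ [63, 119, 144, 159, 177]
  MvoV CCCACT/2: at [4, 14, 67, 92] ⇒ [6, 16, 69, 94]
  YnoVI AACT/3: at [21, 36, 45, 80, 107, 183] ⇒ [24, 39, 48, 83, 110, 186]
  LmaI CACGTGT/2: at [29, 52, 73, 85, 133, 166] ⇒ [31, 54, 75, 87, 135, 168]

All cut coordinates (distinct, sorted): [6, 16, 24, 31, 39, 48, 54, 63, 69, 75, 83, 87, 94, 110, 119, 135, 144, 159, 168, 177, 186]

Fragments:
  [0,6): 6 bp
  [6,16): 10 bp
  [16,24): 8 bp
  [24,31): 7 bp
  [31,39): 8 bp
  [39,48): 9 bp
  [48,54): 6 bp
  [54,63): 9 bp
  [63,69): 6 bp
  [69,75): 6 bp
  [75,83): 8 bp
  [83,87): 4 bp
  [87,94): 7 bp
  [94,110): 16 bp
  [110,119): 9 bp
  [119,135): 16 bp
  [135,144): 9 bp
  [144,159): 15 bp
  [159,168): 9 bp
  [168,177): 9 bp
  [177,186): 9 bp
  [186,189): 3 bp

[3,4,6,6,6,6,7,7,8,8,8,9,9,9,9,9,9,9,10,15,16,16]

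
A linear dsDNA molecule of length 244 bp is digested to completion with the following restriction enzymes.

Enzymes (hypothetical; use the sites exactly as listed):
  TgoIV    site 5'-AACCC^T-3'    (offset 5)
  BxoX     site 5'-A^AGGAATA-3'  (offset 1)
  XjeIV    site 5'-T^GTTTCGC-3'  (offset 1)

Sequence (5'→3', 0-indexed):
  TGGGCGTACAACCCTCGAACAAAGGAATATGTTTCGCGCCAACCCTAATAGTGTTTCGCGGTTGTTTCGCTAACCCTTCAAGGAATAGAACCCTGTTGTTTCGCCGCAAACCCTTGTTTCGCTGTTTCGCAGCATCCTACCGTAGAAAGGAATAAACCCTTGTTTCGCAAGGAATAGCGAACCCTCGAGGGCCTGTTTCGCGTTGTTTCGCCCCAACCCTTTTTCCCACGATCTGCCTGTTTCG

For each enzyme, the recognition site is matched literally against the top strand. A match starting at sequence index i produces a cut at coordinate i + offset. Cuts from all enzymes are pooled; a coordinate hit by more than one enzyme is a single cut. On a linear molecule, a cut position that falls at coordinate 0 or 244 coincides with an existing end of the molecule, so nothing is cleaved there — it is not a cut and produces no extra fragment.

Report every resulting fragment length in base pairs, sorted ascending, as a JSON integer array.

[2,2,4,4,7,8,8,8,8,10,10,11,12,13,13,14,15,15,15,16,24,25]

Per-enzyme occurrences:
  TgoIV (AACCCT, off=5): starts [9, 40, 71, 88, 108, 154, 179, 214] → cuts [14, 45, 76, 93, 113, 159, 184, 219]
  BxoX (AAGGAATA, off=1): starts [21, 79, 146, 168] → cuts [22, 80, 147, 169]
  XjeIV (TGTTTCGC, off=1): starts [29, 51, 62, 96, 114, 122, 160, 193, 203] → cuts [30, 52, 63, 97, 115, 123, 161, 194, 204]

Pooled cuts: [14, 22, 30, 45, 52, 63, 76, 80, 93, 97, 113, 115, 123, 147, 159, 161, 169, 184, 194, 204, 219]

Fragment lengths:
  [0,14): 14 bp
  [14,22): 8 bp
  [22,30): 8 bp
  [30,45): 15 bp
  [45,52): 7 bp
  [52,63): 11 bp
  [63,76): 13 bp
  [76,80): 4 bp
  [80,93): 13 bp
  [93,97): 4 bp
  [97,113): 16 bp
  [113,115): 2 bp
  [115,123): 8 bp
  [123,147): 24 bp
  [147,159): 12 bp
  [159,161): 2 bp
  [161,169): 8 bp
  [169,184): 15 bp
  [184,194): 10 bp
  [194,204): 10 bp
  [204,219): 15 bp
  [219,244): 25 bp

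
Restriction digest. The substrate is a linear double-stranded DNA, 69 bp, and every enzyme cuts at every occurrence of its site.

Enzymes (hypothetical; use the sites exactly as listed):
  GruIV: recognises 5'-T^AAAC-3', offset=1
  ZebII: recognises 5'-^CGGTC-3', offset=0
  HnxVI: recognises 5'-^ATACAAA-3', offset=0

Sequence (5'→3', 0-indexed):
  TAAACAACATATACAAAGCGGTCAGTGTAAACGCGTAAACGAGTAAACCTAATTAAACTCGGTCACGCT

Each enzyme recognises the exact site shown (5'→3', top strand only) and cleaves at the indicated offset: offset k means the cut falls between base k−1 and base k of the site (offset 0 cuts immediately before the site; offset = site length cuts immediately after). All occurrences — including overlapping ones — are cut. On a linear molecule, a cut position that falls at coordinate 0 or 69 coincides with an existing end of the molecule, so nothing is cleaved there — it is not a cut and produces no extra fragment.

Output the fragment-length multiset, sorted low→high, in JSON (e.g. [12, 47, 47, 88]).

[1,5,8,8,8,9,10,10,10]

Per-enzyme occurrences:
  GruIV (TAAAC, off=1): starts [0, 27, 35, 43, 53] → cuts [1, 28, 36, 44, 54]
  ZebII (CGGTC, off=0): starts [18, 59] → cuts [18, 59]
  HnxVI (ATACAAA, off=0): starts [10] → cuts [10]

All cut coordinates (distinct, sorted): [1, 10, 18, 28, 36, 44, 54, 59]

Fragments:
  [0,1): 1 bp
  [1,10): 9 bp
  [10,18): 8 bp
  [18,28): 10 bp
  [28,36): 8 bp
  [36,44): 8 bp
  [44,54): 10 bp
  [54,59): 5 bp
  [59,69): 10 bp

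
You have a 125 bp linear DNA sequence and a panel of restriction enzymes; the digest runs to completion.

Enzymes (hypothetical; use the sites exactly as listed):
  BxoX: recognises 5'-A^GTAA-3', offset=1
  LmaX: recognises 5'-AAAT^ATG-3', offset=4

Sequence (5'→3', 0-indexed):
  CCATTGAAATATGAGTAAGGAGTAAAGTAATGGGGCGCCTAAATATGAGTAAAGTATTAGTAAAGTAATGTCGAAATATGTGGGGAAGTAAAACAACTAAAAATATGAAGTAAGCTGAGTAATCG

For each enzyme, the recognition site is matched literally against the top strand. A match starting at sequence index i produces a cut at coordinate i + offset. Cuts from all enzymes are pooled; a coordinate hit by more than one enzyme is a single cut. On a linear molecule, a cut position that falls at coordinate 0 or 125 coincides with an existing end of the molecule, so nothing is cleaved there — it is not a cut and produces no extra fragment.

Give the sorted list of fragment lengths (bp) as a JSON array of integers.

Per-enzyme occurrences:
  BxoX (AGTAA, off=1): starts [13, 20, 25, 47, 58, 63, 86, 108, 117] → cuts [14, 21, 26, 48, 59, 64, 87, 109, 118]
  LmaX (AAATATG, off=4): starts [6, 40, 73, 100] → cuts [10, 44, 77, 104]

Pooled cuts: [10, 14, 21, 26, 44, 48, 59, 64, 77, 87, 104, 109, 118]

Fragments:
  [0,10): 10 bp
  [10,14): 4 bp
  [14,21): 7 bp
  [21,26): 5 bp
  [26,44): 18 bp
  [44,48): 4 bp
  [48,59): 11 bp
  [59,64): 5 bp
  [64,77): 13 bp
  [77,87): 10 bp
  [87,104): 17 bp
  [104,109): 5 bp
  [109,118): 9 bp
  [118,125): 7 bp

[4,4,5,5,5,7,7,9,10,10,11,13,17,18]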